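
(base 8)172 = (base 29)46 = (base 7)233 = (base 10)122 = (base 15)82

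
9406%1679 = 1011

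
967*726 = 702042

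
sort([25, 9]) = [9, 25]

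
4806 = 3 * 1602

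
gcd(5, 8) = 1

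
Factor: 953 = 953^1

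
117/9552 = 39/3184 ≈ 0.0122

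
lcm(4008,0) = 0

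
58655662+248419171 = 307074833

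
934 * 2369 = 2212646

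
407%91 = 43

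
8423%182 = 51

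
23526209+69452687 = 92978896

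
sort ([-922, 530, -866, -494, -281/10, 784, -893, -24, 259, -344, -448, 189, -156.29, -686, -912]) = [-922, -912, -893, -866, -686, -494, -448, -344, -156.29, -281/10, -24, 189, 259, 530, 784]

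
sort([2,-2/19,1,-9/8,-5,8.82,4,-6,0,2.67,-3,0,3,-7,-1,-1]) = [-7,-6,-5,-3,-9/8,-1,-1,-2/19,0,0,1,2,2.67,3,4,8.82]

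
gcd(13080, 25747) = 1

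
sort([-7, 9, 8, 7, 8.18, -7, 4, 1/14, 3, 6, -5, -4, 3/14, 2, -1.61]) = [-7, -7, -5, -4, -1.61, 1/14, 3/14, 2, 3, 4, 6, 7, 8, 8.18, 9]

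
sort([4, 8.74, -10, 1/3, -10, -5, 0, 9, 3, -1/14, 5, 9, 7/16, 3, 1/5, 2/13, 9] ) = [-10, -10, -5, -1/14, 0, 2/13, 1/5, 1/3, 7/16, 3, 3, 4, 5, 8.74, 9, 9, 9] 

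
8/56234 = 4/28117 ≈ 0.000142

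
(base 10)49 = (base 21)27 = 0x31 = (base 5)144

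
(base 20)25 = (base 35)1a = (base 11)41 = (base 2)101101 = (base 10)45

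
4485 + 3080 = 7565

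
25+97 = 122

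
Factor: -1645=-1 * 5^1 * 7^1 * 47^1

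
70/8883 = 10/1269 ≈ 0.00788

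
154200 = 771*200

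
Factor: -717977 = -1*13^1*55229^1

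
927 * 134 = 124218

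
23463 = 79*297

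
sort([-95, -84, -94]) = [-95, -94, -84]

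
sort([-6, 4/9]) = [-6, 4/9]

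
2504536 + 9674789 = 12179325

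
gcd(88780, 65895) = 115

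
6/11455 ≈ 0.000524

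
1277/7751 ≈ 0.165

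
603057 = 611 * 987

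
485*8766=4251510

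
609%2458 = 609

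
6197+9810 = 16007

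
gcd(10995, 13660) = 5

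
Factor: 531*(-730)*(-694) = 2^2*3^2*5^1*59^1*73^1*347^1 = 269015220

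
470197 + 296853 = 767050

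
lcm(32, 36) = 288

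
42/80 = 21/40 = 0.525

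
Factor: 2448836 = 2^2 * 13^1 * 47093^1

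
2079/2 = 1039+1/2 = 1039.50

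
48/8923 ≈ 0.00538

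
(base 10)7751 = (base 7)31412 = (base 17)19dg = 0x1e47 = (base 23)ef0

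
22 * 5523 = 121506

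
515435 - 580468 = -65033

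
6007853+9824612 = 15832465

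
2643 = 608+2035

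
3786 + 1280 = 5066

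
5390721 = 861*6261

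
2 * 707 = 1414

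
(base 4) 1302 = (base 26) 4a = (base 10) 114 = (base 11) a4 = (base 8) 162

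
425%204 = 17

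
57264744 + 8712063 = 65976807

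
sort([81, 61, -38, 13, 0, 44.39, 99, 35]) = [-38, 0, 13, 35, 44.39, 61, 81, 99]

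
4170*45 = 187650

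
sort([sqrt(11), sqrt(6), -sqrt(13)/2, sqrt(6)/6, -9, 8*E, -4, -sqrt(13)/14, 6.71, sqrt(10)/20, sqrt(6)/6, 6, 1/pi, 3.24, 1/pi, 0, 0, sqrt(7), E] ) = [-9, -4, -sqrt(13)/2, -sqrt(13)/14, 0, 0, sqrt(10)/20, 1/pi, 1/pi, sqrt(6)/6, sqrt(6)/6, sqrt(6), sqrt(7), E, 3.24, sqrt(11), 6, 6.71, 8*E] 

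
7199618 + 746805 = 7946423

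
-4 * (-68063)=272252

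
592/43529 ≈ 0.0136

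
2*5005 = 10010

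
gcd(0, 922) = 922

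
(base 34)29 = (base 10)77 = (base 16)4d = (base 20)3h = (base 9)85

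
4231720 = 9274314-5042594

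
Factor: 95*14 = 2^1*5^1*7^1*19^1 = 1330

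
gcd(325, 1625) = 325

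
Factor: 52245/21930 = 2^(-1)*3^4*17^(-1) = 81/34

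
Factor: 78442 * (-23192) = -1 * 2^4 * 7^1 * 13^2 * 223^1 * 431^1 = -1819226864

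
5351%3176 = 2175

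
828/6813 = 92/757≈0.122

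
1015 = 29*35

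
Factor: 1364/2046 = 2^1 * 3^(-1) = 2/3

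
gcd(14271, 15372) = 3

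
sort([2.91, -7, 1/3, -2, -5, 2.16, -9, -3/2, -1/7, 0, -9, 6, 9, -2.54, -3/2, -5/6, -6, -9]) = [-9, -9, -9, -7, -6, -5, -2.54, -2, -3/2, -3/2, -5/6, -1/7, 0, 1/3, 2.16, 2.91, 6, 9]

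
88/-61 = -1 - 27/61 ≈ -1.44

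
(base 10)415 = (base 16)19f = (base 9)511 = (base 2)110011111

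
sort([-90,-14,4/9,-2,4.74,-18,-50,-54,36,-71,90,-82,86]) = [-90,-82,-71,-54,-50,-18,-14,-2,4/9,4.74,36,86,90]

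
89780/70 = 1282+4/7 ≈ 1282.57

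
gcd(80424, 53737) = 1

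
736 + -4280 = -3544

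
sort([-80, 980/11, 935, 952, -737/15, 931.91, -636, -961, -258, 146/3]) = [-961, -636, -258, -80, -737/15, 146/3, 980/11, 931.91, 935, 952]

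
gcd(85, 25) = 5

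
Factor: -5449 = -1*5449^1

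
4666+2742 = 7408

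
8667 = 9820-1153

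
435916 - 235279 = 200637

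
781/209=71/19 ≈ 3.74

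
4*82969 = 331876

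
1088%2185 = 1088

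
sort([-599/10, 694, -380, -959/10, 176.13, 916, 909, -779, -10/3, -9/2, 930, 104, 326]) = [-779, -380, -959/10, -599/10, -9/2, -10/3, 104, 176.13, 326, 694, 909, 916, 930]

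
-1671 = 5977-7648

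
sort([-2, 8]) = [-2, 8]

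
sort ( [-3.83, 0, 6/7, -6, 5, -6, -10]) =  [-10, -6, -6, -3.83, 0, 6/7, 5]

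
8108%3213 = 1682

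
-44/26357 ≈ -0.00167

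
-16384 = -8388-7996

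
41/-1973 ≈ -0.0208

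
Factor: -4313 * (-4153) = 19^1 * 227^1 * 4153^1 = 17911889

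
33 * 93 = 3069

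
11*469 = 5159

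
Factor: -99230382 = -1 * 2^1 * 3^2 * 307^1 * 17957^1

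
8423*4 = 33692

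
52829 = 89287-36458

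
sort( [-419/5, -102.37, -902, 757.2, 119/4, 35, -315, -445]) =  [-902, -445, -315, -102.37, -419/5, 119/4, 35, 757.2]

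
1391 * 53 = 73723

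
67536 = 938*72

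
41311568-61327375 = -20015807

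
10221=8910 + 1311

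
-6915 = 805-7720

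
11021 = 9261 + 1760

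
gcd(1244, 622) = 622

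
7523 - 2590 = 4933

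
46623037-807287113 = -760664076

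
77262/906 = 85 + 42/151 ≈ 85.28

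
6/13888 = 3/6944 ≈ 0.000432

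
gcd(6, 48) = 6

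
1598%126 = 86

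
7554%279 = 21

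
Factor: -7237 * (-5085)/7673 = 3^2 * 5^1 * 113^1 * 7237^1 * 7673^(-1) = 36800145/7673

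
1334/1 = 1334 = 1334.00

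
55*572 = 31460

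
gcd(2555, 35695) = 5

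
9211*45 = 414495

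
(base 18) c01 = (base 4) 330301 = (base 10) 3889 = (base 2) 111100110001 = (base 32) 3ph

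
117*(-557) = -65169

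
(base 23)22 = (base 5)143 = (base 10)48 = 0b110000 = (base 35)1d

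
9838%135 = 118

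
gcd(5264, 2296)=56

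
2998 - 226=2772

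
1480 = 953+527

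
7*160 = 1120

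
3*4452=13356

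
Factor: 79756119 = 3^2*29^1*431^1*709^1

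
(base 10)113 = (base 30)3n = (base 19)5i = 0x71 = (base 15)78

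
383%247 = 136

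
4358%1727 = 904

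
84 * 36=3024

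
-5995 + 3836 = -2159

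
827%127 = 65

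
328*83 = 27224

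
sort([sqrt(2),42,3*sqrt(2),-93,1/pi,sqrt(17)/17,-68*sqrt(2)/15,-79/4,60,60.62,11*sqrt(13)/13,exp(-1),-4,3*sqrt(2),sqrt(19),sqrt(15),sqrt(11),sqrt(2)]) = [-93,-79/4,-68*sqrt(2)/15,-4,sqrt(17)/17,1/pi,exp(-1),sqrt(2),sqrt(2),11*sqrt(13)/13,sqrt(11),sqrt(15),3*sqrt(2),3*sqrt(2),sqrt(19),42,60,60.62]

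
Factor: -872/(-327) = 2^3*3^(-1) = 8/3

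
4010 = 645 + 3365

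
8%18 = 8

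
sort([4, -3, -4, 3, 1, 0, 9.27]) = [-4, -3, 0, 1, 3, 4, 9.27]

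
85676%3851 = 954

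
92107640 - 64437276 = 27670364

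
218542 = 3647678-3429136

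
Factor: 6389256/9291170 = 2^2*3^1*5^(-1)*7^(-1)*53^1*331^(-1)*401^(-1)*5023^1 = 3194628/4645585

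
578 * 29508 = 17055624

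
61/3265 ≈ 0.0187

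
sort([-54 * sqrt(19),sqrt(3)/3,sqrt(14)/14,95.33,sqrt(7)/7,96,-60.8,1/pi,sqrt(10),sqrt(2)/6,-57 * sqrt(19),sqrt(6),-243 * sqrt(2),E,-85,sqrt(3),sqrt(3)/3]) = [-243 * sqrt(2),-57 * sqrt(19),-54 * sqrt(19),-85,-60.8,sqrt(2)/6,sqrt(14)/14,1/pi,sqrt(7)/7,sqrt(3)/3,sqrt(3)/3,sqrt(3),sqrt(6),E,sqrt(10),95.33,96]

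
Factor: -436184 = -1 * 2^3 * 7^1 * 7789^1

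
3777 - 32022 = -28245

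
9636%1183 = 172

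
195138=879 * 222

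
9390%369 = 165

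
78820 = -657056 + 735876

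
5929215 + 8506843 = 14436058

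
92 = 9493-9401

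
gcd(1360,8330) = 170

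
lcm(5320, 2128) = 10640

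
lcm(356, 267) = 1068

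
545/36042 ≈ 0.0151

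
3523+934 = 4457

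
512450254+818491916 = 1330942170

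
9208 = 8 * 1151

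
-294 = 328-622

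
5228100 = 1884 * 2775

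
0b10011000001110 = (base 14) 379c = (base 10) 9742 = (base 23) i9d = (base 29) bgr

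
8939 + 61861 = 70800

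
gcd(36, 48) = 12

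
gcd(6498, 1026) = 342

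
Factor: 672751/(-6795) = -1 * 3^(-2) * 5^(-1) * 89^1 * 151^(-1) * 7559^1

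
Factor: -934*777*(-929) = 2^1*3^1*7^1*37^1*467^1*929^1 = 674192022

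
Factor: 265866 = 2^1 * 3^1 * 73^1 * 607^1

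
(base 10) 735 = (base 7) 2100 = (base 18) 24f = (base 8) 1337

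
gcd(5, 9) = 1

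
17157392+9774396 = 26931788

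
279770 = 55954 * 5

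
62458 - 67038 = -4580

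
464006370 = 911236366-447229996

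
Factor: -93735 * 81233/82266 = -1 * 2^(-1) * 3^1 * 5^1 * 2083^1 * 13711^(-1) * 81233^1 = -2538125085/27422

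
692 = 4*173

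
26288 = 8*3286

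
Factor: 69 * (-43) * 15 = -1 * 3^2 * 5^1 * 23^1 * 43^1 = -44505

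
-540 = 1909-2449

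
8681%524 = 297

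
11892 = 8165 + 3727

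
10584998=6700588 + 3884410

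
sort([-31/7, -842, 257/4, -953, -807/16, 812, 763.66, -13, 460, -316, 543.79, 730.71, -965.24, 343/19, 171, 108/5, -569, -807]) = [-965.24, -953, -842, -807, -569, -316, -807/16, -13, -31/7, 343/19, 108/5, 257/4, 171, 460, 543.79, 730.71, 763.66, 812]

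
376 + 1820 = 2196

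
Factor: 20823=3^1 * 11^1 * 631^1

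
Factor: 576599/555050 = 2^(-1) * 5^(-2) * 17^(-1) * 883^1 = 883/850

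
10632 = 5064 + 5568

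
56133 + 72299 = 128432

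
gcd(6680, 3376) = 8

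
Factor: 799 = 17^1*47^1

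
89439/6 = 14906 + 1/2 = 14906.50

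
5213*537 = 2799381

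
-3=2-5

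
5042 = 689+4353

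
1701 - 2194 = -493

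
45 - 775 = -730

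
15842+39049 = 54891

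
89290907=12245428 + 77045479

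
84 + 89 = 173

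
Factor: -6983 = -1 * 6983^1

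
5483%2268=947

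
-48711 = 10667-59378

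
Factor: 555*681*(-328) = -1*2^3*3^2*5^1*37^1*41^1*227^1 = -123969240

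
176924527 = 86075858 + 90848669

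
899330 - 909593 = -10263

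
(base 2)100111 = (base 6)103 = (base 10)39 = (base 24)1f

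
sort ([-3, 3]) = [-3, 3]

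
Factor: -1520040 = -1*2^3*3^1*5^1*53^1*239^1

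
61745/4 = 15436+1/4 = 15436.25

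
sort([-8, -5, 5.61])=[-8, -5, 5.61]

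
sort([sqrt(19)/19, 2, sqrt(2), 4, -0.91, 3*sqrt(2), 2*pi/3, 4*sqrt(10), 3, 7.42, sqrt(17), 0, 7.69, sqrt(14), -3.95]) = [-3.95, -0.91, 0, sqrt(19)/19, sqrt(2), 2, 2*pi/3, 3, sqrt(14), 4, sqrt(17), 3*sqrt(2), 7.42, 7.69, 4*sqrt(10)]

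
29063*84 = 2441292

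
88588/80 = 22147/20 = 1107.35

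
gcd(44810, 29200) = 10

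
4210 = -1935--6145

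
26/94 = 13/47 ≈ 0.277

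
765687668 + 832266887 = 1597954555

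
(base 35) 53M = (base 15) 1CBC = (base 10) 6252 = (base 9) 8516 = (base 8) 14154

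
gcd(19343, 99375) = 1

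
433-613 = -180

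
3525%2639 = 886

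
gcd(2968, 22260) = 1484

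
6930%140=70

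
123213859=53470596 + 69743263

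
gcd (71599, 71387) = 1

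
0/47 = 0 = 0.00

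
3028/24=126 + 1/6 ≈ 126.17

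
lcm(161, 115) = 805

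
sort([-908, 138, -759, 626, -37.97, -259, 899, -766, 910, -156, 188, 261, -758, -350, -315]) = [-908, -766, -759, -758, -350, -315, -259, -156, -37.97, 138, 188, 261, 626, 899, 910]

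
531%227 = 77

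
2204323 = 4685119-2480796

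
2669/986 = 157/58 ≈ 2.71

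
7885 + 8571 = 16456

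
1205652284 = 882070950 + 323581334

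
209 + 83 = 292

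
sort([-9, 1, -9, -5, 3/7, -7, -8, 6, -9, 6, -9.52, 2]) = [-9.52, -9, -9, -9, -8, -7, -5, 3/7, 1, 2, 6, 6]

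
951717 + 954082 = 1905799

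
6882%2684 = 1514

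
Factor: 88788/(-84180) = -1*5^(-1)*7^2*23^(-1)*61^(-1)*151^1 = -7399/7015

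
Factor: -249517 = -1 * 249517^1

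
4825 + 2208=7033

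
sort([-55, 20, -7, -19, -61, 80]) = [-61, -55, -19, -7, 20, 80]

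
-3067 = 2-3069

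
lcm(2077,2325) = 155775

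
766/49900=383/24950 ≈ 0.0154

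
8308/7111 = 1 + 1197/7111 ≈ 1.17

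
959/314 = 3 + 17/314 ≈ 3.05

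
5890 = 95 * 62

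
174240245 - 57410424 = 116829821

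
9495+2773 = 12268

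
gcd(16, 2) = 2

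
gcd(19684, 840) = 28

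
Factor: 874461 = 3^1 * 7^1 * 41641^1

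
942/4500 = 157/750 ≈ 0.209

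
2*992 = 1984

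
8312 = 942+7370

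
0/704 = 0 = 0.00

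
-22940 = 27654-50594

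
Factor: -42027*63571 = -1*3^1*151^1*421^1*14009^1 = -2671698417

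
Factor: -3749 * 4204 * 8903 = -1 * 2^2 * 23^1 * 29^1 * 163^1 * 307^1 * 1051^1 = -140318366788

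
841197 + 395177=1236374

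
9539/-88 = -108 - 35/88 ≈ -108.40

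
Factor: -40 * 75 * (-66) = 2^4 * 3^2 * 5^3 * 11^1 = 198000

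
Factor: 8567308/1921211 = 2^2*1921211^(-1)*2141827^1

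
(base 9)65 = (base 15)3e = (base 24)2b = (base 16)3b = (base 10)59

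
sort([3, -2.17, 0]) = [-2.17, 0, 3]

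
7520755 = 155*48521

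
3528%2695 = 833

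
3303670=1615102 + 1688568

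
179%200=179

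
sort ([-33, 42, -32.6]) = [-33, -32.6, 42]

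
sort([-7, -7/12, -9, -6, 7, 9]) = [-9, -7, -6, -7/12, 7, 9]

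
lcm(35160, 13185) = 105480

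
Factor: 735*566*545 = 2^1*3^1*5^2*7^2*109^1*283^1 = 226725450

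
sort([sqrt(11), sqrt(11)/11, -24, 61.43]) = [-24, sqrt(11)/11, sqrt(11), 61.43]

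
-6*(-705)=4230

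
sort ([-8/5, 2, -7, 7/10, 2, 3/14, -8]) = [-8, -7, -8/5, 3/14, 7/10, 2, 2]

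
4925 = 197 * 25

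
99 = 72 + 27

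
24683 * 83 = 2048689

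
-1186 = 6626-7812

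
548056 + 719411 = 1267467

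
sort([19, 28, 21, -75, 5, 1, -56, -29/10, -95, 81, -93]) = [-95, -93, -75, -56, -29/10, 1, 5, 19, 21, 28, 81]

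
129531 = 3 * 43177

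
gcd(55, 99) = 11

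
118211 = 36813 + 81398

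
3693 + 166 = 3859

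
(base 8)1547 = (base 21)1ka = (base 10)871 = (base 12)607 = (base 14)463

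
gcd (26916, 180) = 12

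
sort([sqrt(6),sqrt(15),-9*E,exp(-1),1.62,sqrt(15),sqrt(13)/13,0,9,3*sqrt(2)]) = [-9*E,0,sqrt(13)/13,exp(-1),1.62,sqrt(6),sqrt(15),sqrt(15),3*sqrt(2),9]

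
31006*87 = 2697522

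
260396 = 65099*4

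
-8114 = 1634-9748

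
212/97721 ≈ 0.00217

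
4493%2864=1629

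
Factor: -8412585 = -1 * 3^1 * 5^1 * 41^1 * 13679^1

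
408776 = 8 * 51097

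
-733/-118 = 6+25/118 ≈ 6.21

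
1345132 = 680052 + 665080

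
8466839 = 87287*97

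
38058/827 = 46 + 16/827 ≈ 46.02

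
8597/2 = 4298 + 1/2 = 4298.50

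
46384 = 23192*2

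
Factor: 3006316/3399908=397^(-1)*2141^(-1)*751579^1=751579/849977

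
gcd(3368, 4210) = 842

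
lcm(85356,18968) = 170712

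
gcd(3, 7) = 1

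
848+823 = 1671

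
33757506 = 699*48294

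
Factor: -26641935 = -1 * 3^2 * 5^1 * 23^1 * 25741^1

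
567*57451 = 32574717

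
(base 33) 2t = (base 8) 137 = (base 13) 74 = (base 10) 95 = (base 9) 115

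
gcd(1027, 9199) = 1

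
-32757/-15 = 10919/5 = 2183.80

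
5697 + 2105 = 7802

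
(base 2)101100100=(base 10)356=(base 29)c8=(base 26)di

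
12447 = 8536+3911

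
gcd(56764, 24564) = 92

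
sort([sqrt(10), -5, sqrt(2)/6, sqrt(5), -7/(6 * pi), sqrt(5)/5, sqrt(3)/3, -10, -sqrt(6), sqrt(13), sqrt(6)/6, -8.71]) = [-10, -8.71, -5, -sqrt(6), -7/(6 * pi), sqrt(2)/6, sqrt(6)/6, sqrt(5)/5, sqrt(3)/3, sqrt(5), sqrt(10), sqrt(13)]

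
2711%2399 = 312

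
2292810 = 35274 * 65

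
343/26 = 13 + 5/26 ≈ 13.19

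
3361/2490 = 1 + 871/2490 ≈ 1.35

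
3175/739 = 4 + 219/739 ≈ 4.30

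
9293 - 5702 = 3591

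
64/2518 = 32/1259 ≈ 0.0254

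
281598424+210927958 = 492526382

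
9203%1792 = 243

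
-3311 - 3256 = -6567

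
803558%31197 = 23633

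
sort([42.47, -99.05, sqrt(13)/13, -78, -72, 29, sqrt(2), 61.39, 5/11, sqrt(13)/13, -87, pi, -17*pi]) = [-99.05, -87, -78, -72, -17*pi, sqrt(13)/13, sqrt(13)/13, 5/11, sqrt(2), pi, 29, 42.47, 61.39]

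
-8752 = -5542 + -3210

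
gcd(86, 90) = 2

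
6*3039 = 18234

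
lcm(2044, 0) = 0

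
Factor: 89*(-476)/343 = -1*2^2*7^(-2)*17^1*89^1 = -6052/49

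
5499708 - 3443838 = 2055870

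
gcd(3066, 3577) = 511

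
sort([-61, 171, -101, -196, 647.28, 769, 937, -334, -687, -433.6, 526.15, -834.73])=[-834.73, -687, -433.6, -334, -196, -101, -61, 171, 526.15, 647.28, 769, 937]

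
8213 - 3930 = 4283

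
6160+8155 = 14315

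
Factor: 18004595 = 5^1 * 7^1 * 514417^1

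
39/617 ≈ 0.0632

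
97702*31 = 3028762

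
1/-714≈-0.00140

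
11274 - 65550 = -54276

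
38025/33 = 12675/11 ≈ 1152.27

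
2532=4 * 633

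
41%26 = 15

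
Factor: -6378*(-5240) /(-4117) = -1*2^4*3^1*5^1*23^(-1)*131^1*179^(-1)*1063^1 = -33420720/4117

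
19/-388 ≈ -0.0490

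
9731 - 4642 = 5089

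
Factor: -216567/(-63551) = 3^3*13^1*103^(-1) = 351/103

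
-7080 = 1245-8325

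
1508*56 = 84448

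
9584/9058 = 4792/4529 ≈ 1.06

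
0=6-6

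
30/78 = 5/13≈0.385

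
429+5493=5922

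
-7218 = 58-7276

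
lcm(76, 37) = 2812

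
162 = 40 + 122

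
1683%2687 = 1683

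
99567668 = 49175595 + 50392073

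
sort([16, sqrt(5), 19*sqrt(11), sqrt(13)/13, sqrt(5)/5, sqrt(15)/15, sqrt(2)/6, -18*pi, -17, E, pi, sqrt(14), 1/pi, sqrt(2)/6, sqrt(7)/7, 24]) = [-18*pi, -17, sqrt(2)/6, sqrt(2)/6, sqrt(15)/15, sqrt(13)/13, 1/pi, sqrt(7)/7, sqrt(5)/5, sqrt(5), E, pi, sqrt(14), 16, 24, 19*sqrt(11)]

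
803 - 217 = 586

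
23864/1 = 23864 = 23864.00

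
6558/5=1311 + 3/5=1311.60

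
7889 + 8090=15979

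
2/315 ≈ 0.00635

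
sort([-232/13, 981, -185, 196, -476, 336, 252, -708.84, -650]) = [-708.84, -650, -476, -185, -232/13, 196, 252, 336, 981]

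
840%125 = 90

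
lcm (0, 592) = 0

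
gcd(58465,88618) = 1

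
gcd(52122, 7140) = 714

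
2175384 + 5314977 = 7490361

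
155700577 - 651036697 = -495336120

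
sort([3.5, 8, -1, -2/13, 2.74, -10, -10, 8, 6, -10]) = [-10, -10, -10, -1, -2/13, 2.74, 3.5, 6, 8, 8]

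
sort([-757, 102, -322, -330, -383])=[-757, -383, -330, -322, 102]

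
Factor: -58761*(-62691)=3^3*6529^1*20897^1=3683785851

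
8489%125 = 114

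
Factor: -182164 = -1 * 2^2 * 45541^1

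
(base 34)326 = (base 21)80e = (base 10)3542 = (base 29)464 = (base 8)6726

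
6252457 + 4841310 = 11093767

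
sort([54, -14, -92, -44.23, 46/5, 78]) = [-92, -44.23, -14, 46/5, 54, 78]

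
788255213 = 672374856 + 115880357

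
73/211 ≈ 0.346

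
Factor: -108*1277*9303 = -1*2^2*3^4*7^1*443^1*1277^1 = -1283032548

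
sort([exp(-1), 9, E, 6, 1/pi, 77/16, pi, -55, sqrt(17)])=[-55, 1/pi, exp(-1), E, pi, sqrt(17), 77/16, 6, 9]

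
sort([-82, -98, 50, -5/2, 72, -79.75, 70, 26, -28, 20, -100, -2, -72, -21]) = [-100, -98, -82, -79.75, -72, -28, -21, -5/2, -2, 20, 26, 50, 70, 72]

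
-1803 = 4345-6148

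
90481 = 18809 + 71672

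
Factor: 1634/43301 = 2^1 * 53^(-1) = 2/53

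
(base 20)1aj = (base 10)619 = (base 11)513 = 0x26b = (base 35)ho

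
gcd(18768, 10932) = 12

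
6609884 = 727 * 9092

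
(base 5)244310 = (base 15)2b70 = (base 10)9330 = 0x2472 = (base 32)93i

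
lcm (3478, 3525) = 260850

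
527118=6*87853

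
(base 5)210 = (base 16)37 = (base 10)55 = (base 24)27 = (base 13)43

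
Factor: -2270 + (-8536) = -1 * 2^1 * 3^1 * 1801^1 = -10806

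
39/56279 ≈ 0.000693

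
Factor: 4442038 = 2^1*2221019^1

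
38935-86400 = -47465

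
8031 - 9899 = -1868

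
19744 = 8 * 2468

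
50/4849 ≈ 0.0103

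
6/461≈0.0130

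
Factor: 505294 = 2^1*467^1*541^1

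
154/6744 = 77/3372 ≈ 0.0228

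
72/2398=36/1199≈0.0300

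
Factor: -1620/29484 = -1*5^1*7^ (-1)*13^ (-1) = -5/91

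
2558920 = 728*3515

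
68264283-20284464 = 47979819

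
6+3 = 9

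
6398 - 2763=3635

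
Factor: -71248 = -1*2^4*61^1*73^1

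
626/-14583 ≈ -0.0429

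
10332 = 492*21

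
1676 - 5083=-3407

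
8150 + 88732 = 96882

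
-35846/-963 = 37 + 215/963 ≈ 37.22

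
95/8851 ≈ 0.0107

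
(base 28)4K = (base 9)156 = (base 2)10000100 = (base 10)132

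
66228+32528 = 98756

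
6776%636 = 416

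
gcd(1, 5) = 1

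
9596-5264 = 4332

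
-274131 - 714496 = -988627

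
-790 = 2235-3025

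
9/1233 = 1/137 ≈ 0.00730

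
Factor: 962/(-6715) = -1 * 2^1 * 5^(-1) * 13^1 * 17^(-1) * 37^1 * 79^(-1)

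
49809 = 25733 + 24076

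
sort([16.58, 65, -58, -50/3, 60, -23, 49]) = [-58, -23, -50/3, 16.58, 49, 60, 65]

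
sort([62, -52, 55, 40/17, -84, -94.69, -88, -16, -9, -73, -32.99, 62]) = [-94.69, -88, -84, -73, -52, -32.99, -16, -9, 40/17, 55, 62, 62]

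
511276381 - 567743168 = -56466787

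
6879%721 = 390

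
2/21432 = 1/10716 ≈ 0.0000933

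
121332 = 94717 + 26615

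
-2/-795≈0.00252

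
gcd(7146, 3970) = 794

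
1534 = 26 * 59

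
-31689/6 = -5281 - 1/2 = -5281.50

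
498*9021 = 4492458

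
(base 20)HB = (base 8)537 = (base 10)351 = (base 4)11133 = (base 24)EF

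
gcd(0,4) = 4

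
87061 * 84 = 7313124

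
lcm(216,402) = 14472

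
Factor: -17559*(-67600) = 2^4*3^2*5^2*13^2*1951^1 = 1186988400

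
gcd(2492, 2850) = 2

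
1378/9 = 153 + 1/9 ≈ 153.11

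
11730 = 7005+4725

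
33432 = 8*4179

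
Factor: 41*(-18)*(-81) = 2^1*3^6*41^1 = 59778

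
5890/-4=-2945/2=-1472.50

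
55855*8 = 446840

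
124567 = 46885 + 77682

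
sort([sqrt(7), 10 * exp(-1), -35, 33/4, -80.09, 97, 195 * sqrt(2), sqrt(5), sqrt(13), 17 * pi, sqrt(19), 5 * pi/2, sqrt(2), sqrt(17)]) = [-80.09, -35, sqrt(2), sqrt(5), sqrt(7), sqrt(13), 10 * exp(-1), sqrt(17), sqrt(19), 5 * pi/2, 33/4, 17 * pi, 97, 195 * sqrt(2)]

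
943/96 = 9 + 79/96 ≈ 9.82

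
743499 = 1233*603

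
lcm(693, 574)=56826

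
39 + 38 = 77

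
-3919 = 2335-6254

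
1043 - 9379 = -8336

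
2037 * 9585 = 19524645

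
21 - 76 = -55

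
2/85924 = 1/42962 ≈ 0.0000233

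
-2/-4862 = 1/2431 ≈ 0.000411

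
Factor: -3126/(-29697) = 2^1*19^(-1) = 2/19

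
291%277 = 14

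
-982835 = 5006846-5989681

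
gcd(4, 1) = 1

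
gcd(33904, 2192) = 16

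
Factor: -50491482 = -1 * 2^1 * 3^1 * 2053^1 * 4099^1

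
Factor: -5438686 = -1*2^1*11^1*233^1*1061^1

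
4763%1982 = 799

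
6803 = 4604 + 2199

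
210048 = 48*4376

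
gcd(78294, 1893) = 3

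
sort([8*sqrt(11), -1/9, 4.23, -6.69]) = [-6.69, -1/9, 4.23, 8*sqrt(11)]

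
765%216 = 117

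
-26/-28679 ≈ 0.000907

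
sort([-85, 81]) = [-85, 81]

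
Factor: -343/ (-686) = 2^ (-1) = 1/2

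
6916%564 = 148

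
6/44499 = 2/14833 ≈ 0.000135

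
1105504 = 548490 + 557014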